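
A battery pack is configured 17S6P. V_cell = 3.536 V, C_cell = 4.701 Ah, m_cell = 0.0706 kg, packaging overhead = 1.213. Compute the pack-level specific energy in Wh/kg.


Step 1: V_pack = 17 * 3.536 = 60.112 V
Step 2: C_pack = 6 * 4.701 = 28.206 Ah
Step 3: E_pack = V_pack * C_pack = 60.112 * 28.206 = 1695.5 Wh
Step 4: m_pack = 17 * 6 * 0.0706 * 1.213 = 8.7351 kg
Step 5: ED = E_pack / m_pack = 1695.5 / 8.7351 = 194.1 Wh/kg

194.1 Wh/kg


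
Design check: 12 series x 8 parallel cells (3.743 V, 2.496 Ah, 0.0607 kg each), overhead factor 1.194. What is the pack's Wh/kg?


Step 1: V_pack = 12 * 3.743 = 44.916 V
Step 2: C_pack = 8 * 2.496 = 19.968 Ah
Step 3: E_pack = V_pack * C_pack = 44.916 * 19.968 = 896.88 Wh
Step 4: m_pack = 12 * 8 * 0.0607 * 1.194 = 6.9577 kg
Step 5: ED = E_pack / m_pack = 896.88 / 6.9577 = 128.9 Wh/kg

128.9 Wh/kg


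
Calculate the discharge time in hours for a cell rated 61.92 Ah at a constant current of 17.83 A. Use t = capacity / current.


t = capacity / current = 61.92 / 17.83 = 3.473 hr

3.473 hr


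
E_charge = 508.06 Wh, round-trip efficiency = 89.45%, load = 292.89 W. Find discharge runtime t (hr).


Step 1: E_discharge = eta/100 * E_charge = 89.45/100 * 508.06 = 454.46 Wh
Step 2: t = E_discharge / P = 454.46 / 292.89 = 1.552 hr

1.552 hr


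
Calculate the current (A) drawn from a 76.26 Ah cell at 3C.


I = C_rate * capacity = 3 * 76.26 = 228.78 A

228.78 A


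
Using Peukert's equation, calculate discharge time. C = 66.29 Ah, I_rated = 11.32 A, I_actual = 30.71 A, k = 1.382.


Step 1: t_rated = C / I_rated = 66.29 / 11.32 = 5.856 hr
Step 2: ratio = 11.32 / 30.71 = 0.36861
Step 3: ratio^k = 0.36861^1.382 = 0.25177
Step 4: t = t_rated * ratio^k = 5.856 * 0.25177 = 1.474 hr

1.474 hr


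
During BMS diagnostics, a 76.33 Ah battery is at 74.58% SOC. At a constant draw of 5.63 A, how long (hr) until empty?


Step 1: remaining = SOC/100 * C_total = 74.58/100 * 76.33 = 56.927 Ah
Step 2: t = remaining / I = 56.927 / 5.63 = 10.11 hr

10.11 hr


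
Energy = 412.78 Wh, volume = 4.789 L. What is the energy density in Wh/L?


ED = E / V = 412.78 / 4.789 = 86.19 Wh/L

86.19 Wh/L


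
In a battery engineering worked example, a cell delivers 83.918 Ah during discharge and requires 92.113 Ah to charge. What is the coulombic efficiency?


eta_c = Q_dis / Q_chg * 100 = 83.918 / 92.113 * 100 = 91.10%

91.10%


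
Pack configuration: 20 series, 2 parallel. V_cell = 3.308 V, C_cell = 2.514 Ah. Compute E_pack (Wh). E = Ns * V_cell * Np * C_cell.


E = Ns * Vcell * Np * Ccell = 20 * 3.308 * 2 * 2.514 = 332.7 Wh

332.7 Wh


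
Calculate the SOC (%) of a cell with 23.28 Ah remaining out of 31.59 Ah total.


SOC% = 23.28 / 31.59 * 100 = 73.69%

73.69%


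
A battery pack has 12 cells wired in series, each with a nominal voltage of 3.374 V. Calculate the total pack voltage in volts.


V_pack = n * V_cell = 12 * 3.374 = 40.488 V

40.488 V


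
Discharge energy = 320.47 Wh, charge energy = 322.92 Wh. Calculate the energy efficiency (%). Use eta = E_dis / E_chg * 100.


eta_e = E_dis / E_chg * 100 = 320.47 / 322.92 * 100 = 99.24%

99.24%


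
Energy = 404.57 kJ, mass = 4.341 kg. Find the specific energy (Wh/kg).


Convert: E = 404.57 kJ = 112.38 Wh
ED = E / m = 112.38 / 4.341 = 25.89 Wh/kg

25.89 Wh/kg


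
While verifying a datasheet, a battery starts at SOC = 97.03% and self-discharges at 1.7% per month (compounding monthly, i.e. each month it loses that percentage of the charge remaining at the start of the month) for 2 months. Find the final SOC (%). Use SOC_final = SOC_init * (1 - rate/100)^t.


Monthly retention factor = 1 - 1.7/100 = 0.983
Over 2 months: factor^2 = 0.96629
SOC_final = 97.03 * 0.96629 = 93.76%

93.76%


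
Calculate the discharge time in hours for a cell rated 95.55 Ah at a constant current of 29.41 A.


t = capacity / current = 95.55 / 29.41 = 3.249 hr

3.249 hr


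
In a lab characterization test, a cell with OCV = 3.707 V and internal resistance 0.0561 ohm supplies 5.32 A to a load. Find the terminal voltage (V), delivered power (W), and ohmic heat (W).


Step 1: V_terminal = OCV - I*R = 3.707 - 5.32 * 0.0561 = 3.4085 V
Step 2: P_out = V_terminal * I = 3.4085 * 5.32 = 18.13 W
Step 3: Q = I^2 * R = 5.32^2 * 0.0561 = 1.588 W

V=3.4085 V, P=18.13 W, Q=1.588 W


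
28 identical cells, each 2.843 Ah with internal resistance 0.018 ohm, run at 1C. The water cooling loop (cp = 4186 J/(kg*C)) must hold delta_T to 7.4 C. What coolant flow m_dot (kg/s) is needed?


Step 1: I = 1 * 2.843 = 2.843 A
Step 2: Q_cell = I^2 * R = 2.843^2 * 0.018 = 0.14549 W
Step 3: Q_total = 28 * 0.14549 = 4.0737 W
Step 4: m_dot = Q_total / (cp * dT) = 4.0737 / (4186 * 7.4) = 1.315e-04 kg/s

1.315e-04 kg/s


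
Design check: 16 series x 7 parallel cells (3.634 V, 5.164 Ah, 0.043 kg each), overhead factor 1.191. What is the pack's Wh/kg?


Step 1: V_pack = 16 * 3.634 = 58.144 V
Step 2: C_pack = 7 * 5.164 = 36.148 Ah
Step 3: E_pack = V_pack * C_pack = 58.144 * 36.148 = 2101.8 Wh
Step 4: m_pack = 16 * 7 * 0.043 * 1.191 = 5.7359 kg
Step 5: ED = E_pack / m_pack = 2101.8 / 5.7359 = 366.4 Wh/kg

366.4 Wh/kg


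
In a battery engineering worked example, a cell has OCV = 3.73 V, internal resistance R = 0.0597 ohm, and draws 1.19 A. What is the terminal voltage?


IR drop = 1.19 * 0.0597 = 0.071043 V
V = 3.73 - 0.071043 = 3.659 V

3.659 V


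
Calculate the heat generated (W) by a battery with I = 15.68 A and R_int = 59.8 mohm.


Convert: R = 59.8 mohm = 0.0598 ohm
I^2 = 245.86
Q = 245.86 * 0.0598 = 14.70 W

14.70 W


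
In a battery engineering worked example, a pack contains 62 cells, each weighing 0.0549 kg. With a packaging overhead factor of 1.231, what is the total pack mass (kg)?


Cell mass sum = 62 * 0.0549 = 3.4038 kg
With overhead 1.231: m_pack = 3.4038 * 1.231 = 4.190 kg

4.190 kg


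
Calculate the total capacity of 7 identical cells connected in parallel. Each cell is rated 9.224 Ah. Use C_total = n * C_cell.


C_total = 7 * 9.224 = 64.568 Ah

64.568 Ah


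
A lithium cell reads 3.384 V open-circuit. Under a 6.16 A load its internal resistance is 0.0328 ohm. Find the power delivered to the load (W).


Step 1: V_terminal = OCV - I*R = 3.384 - 6.16 * 0.0328 = 3.182 V
Step 2: P_out = V_terminal * I = 3.182 * 6.16 = 19.60 W

19.60 W


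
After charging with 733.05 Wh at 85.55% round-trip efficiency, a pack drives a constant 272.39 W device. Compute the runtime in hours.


Step 1: E_discharge = eta/100 * E_charge = 85.55/100 * 733.05 = 627.12 Wh
Step 2: t = E_discharge / P = 627.12 / 272.39 = 2.302 hr

2.302 hr


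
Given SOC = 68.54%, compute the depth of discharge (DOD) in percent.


Complement of SOC: DOD = 100% - 68.54% = 31.46%

31.46%


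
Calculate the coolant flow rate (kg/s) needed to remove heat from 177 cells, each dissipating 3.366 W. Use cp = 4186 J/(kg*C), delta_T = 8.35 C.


Step 1: Total heat Q = 177 * 3.366 W = 595.78 W
Step 2: denom = cp * dT = 4186 * 8.35 = 34953
Step 3: m_dot = 595.78 / 34953 = 0.01705 kg/s

0.01705 kg/s


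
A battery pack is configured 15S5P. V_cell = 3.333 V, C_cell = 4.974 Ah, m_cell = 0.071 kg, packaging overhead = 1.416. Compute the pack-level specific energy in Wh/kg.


Step 1: V_pack = 15 * 3.333 = 49.995 V
Step 2: C_pack = 5 * 4.974 = 24.87 Ah
Step 3: E_pack = V_pack * C_pack = 49.995 * 24.87 = 1243.4 Wh
Step 4: m_pack = 15 * 5 * 0.071 * 1.416 = 7.5402 kg
Step 5: ED = E_pack / m_pack = 1243.4 / 7.5402 = 164.9 Wh/kg

164.9 Wh/kg


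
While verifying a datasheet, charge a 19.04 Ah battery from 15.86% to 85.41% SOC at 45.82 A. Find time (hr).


delta_Ah = 19.04 * (85.41 - 15.86) / 100 = 13.242 Ah
t = delta_Ah / I = 13.242 / 45.82 = 0.2890 hr

0.2890 hr


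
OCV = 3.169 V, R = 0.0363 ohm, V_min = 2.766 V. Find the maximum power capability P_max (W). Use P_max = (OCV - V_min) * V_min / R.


dV = OCV - V_min = 0.403 V (so I_max = dV / R)
P_max = dV * V_min / R = 0.403 * 2.766 / 0.0363 = 30.71 W

30.71 W


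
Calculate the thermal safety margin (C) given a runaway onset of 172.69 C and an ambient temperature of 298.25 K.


Convert: T_ambient = 298.25 K = 25.1 C
margin = 172.69 - 25.1 = 147.59 C

147.59 C


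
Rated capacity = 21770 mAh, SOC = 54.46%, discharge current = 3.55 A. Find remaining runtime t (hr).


Convert: C_total = 21770 mAh = 21.77 Ah
Step 1: remaining = SOC/100 * C_total = 54.46/100 * 21.77 = 11.856 Ah
Step 2: t = remaining / I = 11.856 / 3.55 = 3.340 hr

3.340 hr


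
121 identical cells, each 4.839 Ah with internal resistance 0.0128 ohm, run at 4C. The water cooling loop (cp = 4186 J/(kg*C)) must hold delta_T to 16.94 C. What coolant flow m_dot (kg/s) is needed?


Step 1: I = 4 * 4.839 = 19.356 A
Step 2: Q_cell = I^2 * R = 19.356^2 * 0.0128 = 4.7956 W
Step 3: Q_total = 121 * 4.7956 = 580.27 W
Step 4: m_dot = Q_total / (cp * dT) = 580.27 / (4186 * 16.94) = 0.008183 kg/s

0.008183 kg/s


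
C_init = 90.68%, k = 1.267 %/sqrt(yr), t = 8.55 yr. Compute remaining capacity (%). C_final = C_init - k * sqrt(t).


sqrt(t) = sqrt(8.55) = 2.924
C_final = 90.68 - 1.267 * 2.924 = 86.98%

86.98%


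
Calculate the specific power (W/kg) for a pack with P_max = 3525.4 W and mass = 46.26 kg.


SP = P / m = 3525.4 / 46.26 = 76.21 W/kg

76.21 W/kg


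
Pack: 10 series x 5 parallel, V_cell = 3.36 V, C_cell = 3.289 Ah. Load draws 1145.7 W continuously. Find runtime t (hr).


Step 1: E_pack = Ns * V_cell * Np * C_cell = 10 * 3.36 * 5 * 3.289 = 552.55 Wh
Step 2: t = E_pack / P = 552.55 / 1145.7 = 0.4823 hr

0.4823 hr


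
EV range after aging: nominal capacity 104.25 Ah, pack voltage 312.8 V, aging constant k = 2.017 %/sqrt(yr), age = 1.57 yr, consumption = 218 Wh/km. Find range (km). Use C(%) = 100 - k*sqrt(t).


Step 1: capacity retention = 100 - 2.017 * sqrt(1.57) = 100 - 2.017 * 1.253 = 97.473%
Step 2: C_now = 104.25 * 97.473/100 = 101.62 Ah
Step 3: E_pack = V * C_now = 312.8 * 101.62 = 31787 Wh
Step 4: range = E_pack / consumption = 31787 / 218 = 145.8 km

145.8 km


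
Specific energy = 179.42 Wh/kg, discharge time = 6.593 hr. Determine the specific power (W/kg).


Specific power = 179.42 Wh/kg / 6.593 hr = 27.21 W/kg

27.21 W/kg


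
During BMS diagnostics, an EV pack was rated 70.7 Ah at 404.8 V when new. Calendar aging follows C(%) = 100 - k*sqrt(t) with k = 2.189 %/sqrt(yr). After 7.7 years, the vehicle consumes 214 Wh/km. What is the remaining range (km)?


Step 1: capacity retention = 100 - 2.189 * sqrt(7.7) = 100 - 2.189 * 2.7749 = 93.926%
Step 2: C_now = 70.7 * 93.926/100 = 66.406 Ah
Step 3: E_pack = V * C_now = 404.8 * 66.406 = 26881 Wh
Step 4: range = E_pack / consumption = 26881 / 214 = 125.6 km

125.6 km


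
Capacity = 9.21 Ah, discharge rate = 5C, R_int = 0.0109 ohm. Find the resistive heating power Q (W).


Step 1: I = C_rate * capacity = 5 * 9.21 = 46.05 A
Step 2: Q = I^2 * R = 46.05^2 * 0.0109 = 2120.6 * 0.0109 = 23.11 W

23.11 W


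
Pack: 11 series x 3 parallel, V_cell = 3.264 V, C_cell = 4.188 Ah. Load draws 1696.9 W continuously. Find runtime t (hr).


Step 1: E_pack = Ns * V_cell * Np * C_cell = 11 * 3.264 * 3 * 4.188 = 451.1 Wh
Step 2: t = E_pack / P = 451.1 / 1696.9 = 0.2658 hr

0.2658 hr


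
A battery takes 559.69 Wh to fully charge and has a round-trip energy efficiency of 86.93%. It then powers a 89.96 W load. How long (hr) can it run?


Step 1: E_discharge = eta/100 * E_charge = 86.93/100 * 559.69 = 486.54 Wh
Step 2: t = E_discharge / P = 486.54 / 89.96 = 5.408 hr

5.408 hr


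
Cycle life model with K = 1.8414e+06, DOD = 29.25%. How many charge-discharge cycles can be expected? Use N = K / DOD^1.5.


DOD^1.5 = 158.19
N = K / DOD^1.5 = 1.8414e+06 / 158.19 = 11640

11640 cycles


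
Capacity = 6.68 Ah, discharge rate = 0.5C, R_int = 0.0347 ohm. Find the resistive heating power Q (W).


Step 1: I = C_rate * capacity = 0.5 * 6.68 = 3.34 A
Step 2: Q = I^2 * R = 3.34^2 * 0.0347 = 11.156 * 0.0347 = 0.3871 W

0.3871 W


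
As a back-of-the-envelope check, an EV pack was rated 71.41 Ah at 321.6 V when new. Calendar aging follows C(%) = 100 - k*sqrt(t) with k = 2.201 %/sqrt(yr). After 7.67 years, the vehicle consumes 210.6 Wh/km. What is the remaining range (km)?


Step 1: capacity retention = 100 - 2.201 * sqrt(7.67) = 100 - 2.201 * 2.7695 = 93.904%
Step 2: C_now = 71.41 * 93.904/100 = 67.057 Ah
Step 3: E_pack = V * C_now = 321.6 * 67.057 = 21566 Wh
Step 4: range = E_pack / consumption = 21566 / 210.6 = 102.4 km

102.4 km


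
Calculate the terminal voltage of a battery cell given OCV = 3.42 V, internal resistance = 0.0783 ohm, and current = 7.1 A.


IR drop = 7.1 * 0.0783 = 0.55593 V
V = 3.42 - 0.55593 = 2.864 V

2.864 V


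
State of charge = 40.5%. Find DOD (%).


Complement of SOC: DOD = 100% - 40.5% = 59.5%

59.5%


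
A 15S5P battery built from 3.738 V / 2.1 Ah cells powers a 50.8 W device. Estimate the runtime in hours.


Step 1: E_pack = Ns * V_cell * Np * C_cell = 15 * 3.738 * 5 * 2.1 = 588.74 Wh
Step 2: t = E_pack / P = 588.74 / 50.8 = 11.59 hr

11.59 hr


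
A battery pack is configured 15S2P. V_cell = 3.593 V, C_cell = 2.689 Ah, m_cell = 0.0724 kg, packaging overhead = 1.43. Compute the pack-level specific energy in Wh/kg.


Step 1: V_pack = 15 * 3.593 = 53.895 V
Step 2: C_pack = 2 * 2.689 = 5.378 Ah
Step 3: E_pack = V_pack * C_pack = 53.895 * 5.378 = 289.85 Wh
Step 4: m_pack = 15 * 2 * 0.0724 * 1.43 = 3.106 kg
Step 5: ED = E_pack / m_pack = 289.85 / 3.106 = 93.32 Wh/kg

93.32 Wh/kg


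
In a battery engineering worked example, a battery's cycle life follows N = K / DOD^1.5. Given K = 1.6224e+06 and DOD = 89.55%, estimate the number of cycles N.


Step 1: DOD^1.5 = 89.55^1.5 = 847.42
Step 2: N = 1.6224e+06 / 847.42 = 1915 cycles

1915 cycles


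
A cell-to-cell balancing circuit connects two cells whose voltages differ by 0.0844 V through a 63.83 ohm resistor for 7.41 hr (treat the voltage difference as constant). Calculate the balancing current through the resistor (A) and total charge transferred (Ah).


I_bal = dV / R = 0.0844 / 63.83 = 0.0013223 A
Q = I_bal * t = 0.0013223 * 7.41 = 0.009798 Ah

I=0.0013223 A, Q=0.009798 Ah


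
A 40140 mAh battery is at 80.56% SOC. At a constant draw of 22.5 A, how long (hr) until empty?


Convert: C_total = 40140 mAh = 40.14 Ah
Step 1: remaining = SOC/100 * C_total = 80.56/100 * 40.14 = 32.337 Ah
Step 2: t = remaining / I = 32.337 / 22.5 = 1.437 hr

1.437 hr


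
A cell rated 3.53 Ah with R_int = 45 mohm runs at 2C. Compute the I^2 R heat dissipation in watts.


Convert: R = 45 mohm = 0.045 ohm
Step 1: I = C_rate * capacity = 2 * 3.53 = 7.06 A
Step 2: Q = I^2 * R = 7.06^2 * 0.045 = 49.844 * 0.045 = 2.243 W

2.243 W


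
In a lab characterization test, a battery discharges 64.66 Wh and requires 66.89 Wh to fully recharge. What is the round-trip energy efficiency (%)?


eta_e = E_dis / E_chg * 100 = 64.66 / 66.89 * 100 = 96.67%

96.67%


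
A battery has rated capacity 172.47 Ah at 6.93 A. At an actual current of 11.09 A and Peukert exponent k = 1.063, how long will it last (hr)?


t_rated = C / I_rated = 172.47 / 6.93 = 24.887 hr
(I_rated/I)^k = (0.62489)^1.063 = 0.60665
t = t_rated * (I_rated/I)^k = 24.887 * 0.60665 = 15.10 hr

15.10 hr


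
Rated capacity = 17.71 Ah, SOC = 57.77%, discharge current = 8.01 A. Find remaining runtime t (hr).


Step 1: remaining = SOC/100 * C_total = 57.77/100 * 17.71 = 10.231 Ah
Step 2: t = remaining / I = 10.231 / 8.01 = 1.277 hr

1.277 hr


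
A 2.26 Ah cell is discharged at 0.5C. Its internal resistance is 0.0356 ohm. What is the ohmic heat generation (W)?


Step 1: I = C_rate * capacity = 0.5 * 2.26 = 1.13 A
Step 2: Q = I^2 * R = 1.13^2 * 0.0356 = 1.2769 * 0.0356 = 0.04546 W

0.04546 W


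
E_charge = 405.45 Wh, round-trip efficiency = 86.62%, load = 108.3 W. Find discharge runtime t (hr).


Step 1: E_discharge = eta/100 * E_charge = 86.62/100 * 405.45 = 351.2 Wh
Step 2: t = E_discharge / P = 351.2 / 108.3 = 3.243 hr

3.243 hr


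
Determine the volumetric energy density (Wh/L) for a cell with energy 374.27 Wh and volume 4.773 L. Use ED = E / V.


Volumetric ED = 374.27 Wh / 4.773 L = 78.41 Wh/L

78.41 Wh/L


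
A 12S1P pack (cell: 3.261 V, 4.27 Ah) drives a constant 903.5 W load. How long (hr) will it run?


Step 1: E_pack = Ns * V_cell * Np * C_cell = 12 * 3.261 * 1 * 4.27 = 167.09 Wh
Step 2: t = E_pack / P = 167.09 / 903.5 = 0.1849 hr

0.1849 hr


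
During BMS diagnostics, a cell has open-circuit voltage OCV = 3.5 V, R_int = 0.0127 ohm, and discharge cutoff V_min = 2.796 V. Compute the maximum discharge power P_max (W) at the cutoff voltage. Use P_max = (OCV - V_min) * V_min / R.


P_max = (OCV - V_min) * V_min / R = (3.5 - 2.796) * 2.796 / 0.0127 = 0.704 * 2.796 / 0.0127 = 155.0 W

155.0 W


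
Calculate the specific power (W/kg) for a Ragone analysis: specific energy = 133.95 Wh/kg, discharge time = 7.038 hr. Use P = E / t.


Specific power = 133.95 Wh/kg / 7.038 hr = 19.03 W/kg

19.03 W/kg


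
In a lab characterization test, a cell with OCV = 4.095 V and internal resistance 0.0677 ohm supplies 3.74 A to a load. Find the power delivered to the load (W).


Step 1: V_terminal = OCV - I*R = 4.095 - 3.74 * 0.0677 = 3.8418 V
Step 2: P_out = V_terminal * I = 3.8418 * 3.74 = 14.37 W

14.37 W


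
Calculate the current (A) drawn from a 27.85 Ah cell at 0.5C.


At 0.5C: I = 0.5 * 27.85 Ah = 13.925 A

13.925 A


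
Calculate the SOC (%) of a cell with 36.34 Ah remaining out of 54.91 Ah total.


SOC = (remaining / total) * 100 = (36.34 / 54.91) * 100 = 66.18%

66.18%


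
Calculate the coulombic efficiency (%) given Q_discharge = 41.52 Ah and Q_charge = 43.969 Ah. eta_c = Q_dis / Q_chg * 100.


Coulombic efficiency = 41.52/43.969 * 100% = 94.43%

94.43%


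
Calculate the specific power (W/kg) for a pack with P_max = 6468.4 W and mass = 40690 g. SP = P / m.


Convert: m = 40690 g = 40.69 kg
Specific power = 6468.4 W / 40.69 kg = 159.0 W/kg

159.0 W/kg


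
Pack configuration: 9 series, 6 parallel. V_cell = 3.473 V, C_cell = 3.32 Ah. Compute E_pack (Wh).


E = Ns * Vcell * Np * Ccell = 9 * 3.473 * 6 * 3.32 = 622.6 Wh

622.6 Wh


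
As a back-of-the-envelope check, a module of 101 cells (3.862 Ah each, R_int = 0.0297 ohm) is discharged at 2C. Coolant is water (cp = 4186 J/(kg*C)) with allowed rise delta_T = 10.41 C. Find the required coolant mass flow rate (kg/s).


Step 1: I = 2 * 3.862 = 7.724 A
Step 2: Q_cell = I^2 * R = 7.724^2 * 0.0297 = 1.7719 W
Step 3: Q_total = 101 * 1.7719 = 178.96 W
Step 4: m_dot = Q_total / (cp * dT) = 178.96 / (4186 * 10.41) = 0.004107 kg/s

0.004107 kg/s


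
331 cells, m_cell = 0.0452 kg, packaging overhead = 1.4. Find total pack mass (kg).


m_pack = n * m_cell * overhead = 331 * 0.0452 * 1.4 = 20.95 kg

20.95 kg


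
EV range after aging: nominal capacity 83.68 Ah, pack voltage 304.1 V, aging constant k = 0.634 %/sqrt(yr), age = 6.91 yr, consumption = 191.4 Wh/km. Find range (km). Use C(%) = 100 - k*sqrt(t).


Step 1: capacity retention = 100 - 0.634 * sqrt(6.91) = 100 - 0.634 * 2.6287 = 98.333%
Step 2: C_now = 83.68 * 98.333/100 = 82.285 Ah
Step 3: E_pack = V * C_now = 304.1 * 82.285 = 25023 Wh
Step 4: range = E_pack / consumption = 25023 / 191.4 = 130.7 km

130.7 km


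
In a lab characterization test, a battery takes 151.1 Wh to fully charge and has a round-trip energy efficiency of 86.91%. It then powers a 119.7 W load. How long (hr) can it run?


Step 1: E_discharge = eta/100 * E_charge = 86.91/100 * 151.1 = 131.32 Wh
Step 2: t = E_discharge / P = 131.32 / 119.7 = 1.097 hr

1.097 hr


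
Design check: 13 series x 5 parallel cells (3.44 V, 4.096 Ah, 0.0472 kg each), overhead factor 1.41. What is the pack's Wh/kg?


Step 1: V_pack = 13 * 3.44 = 44.72 V
Step 2: C_pack = 5 * 4.096 = 20.48 Ah
Step 3: E_pack = V_pack * C_pack = 44.72 * 20.48 = 915.87 Wh
Step 4: m_pack = 13 * 5 * 0.0472 * 1.41 = 4.3259 kg
Step 5: ED = E_pack / m_pack = 915.87 / 4.3259 = 211.7 Wh/kg

211.7 Wh/kg


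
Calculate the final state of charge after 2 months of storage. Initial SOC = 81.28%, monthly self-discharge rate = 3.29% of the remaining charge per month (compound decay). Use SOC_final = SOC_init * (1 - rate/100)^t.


Monthly retention factor = 1 - 3.29/100 = 0.9671
Over 2 months: factor^2 = 0.93528
SOC_final = 81.28 * 0.93528 = 76.02%

76.02%


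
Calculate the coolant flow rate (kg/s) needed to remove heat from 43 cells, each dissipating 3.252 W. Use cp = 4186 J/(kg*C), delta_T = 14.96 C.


Q_total = 43 * 3.252 = 139.84 W
m_dot = Q_total / (cp * dT) = 139.84 / (4186 * 14.96) = 0.002233 kg/s

0.002233 kg/s


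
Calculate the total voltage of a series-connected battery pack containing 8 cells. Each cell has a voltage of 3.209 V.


V_pack = n * V_cell = 8 * 3.209 = 25.672 V

25.672 V


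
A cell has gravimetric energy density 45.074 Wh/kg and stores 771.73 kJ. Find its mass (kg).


Convert: E = 771.73 kJ = 214.37 Wh
m = E / ED = 214.37 / 45.074 = 4.756 kg

4.756 kg


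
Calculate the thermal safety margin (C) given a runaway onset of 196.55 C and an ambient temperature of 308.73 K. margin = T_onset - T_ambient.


Convert: T_ambient = 308.73 K = 35.58 C
margin = 196.55 - 35.58 = 160.97 C

160.97 C


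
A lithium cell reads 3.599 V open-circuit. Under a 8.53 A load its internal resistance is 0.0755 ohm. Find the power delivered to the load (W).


Step 1: V_terminal = OCV - I*R = 3.599 - 8.53 * 0.0755 = 2.955 V
Step 2: P_out = V_terminal * I = 2.955 * 8.53 = 25.21 W

25.21 W


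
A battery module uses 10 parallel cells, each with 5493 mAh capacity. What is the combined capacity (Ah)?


Convert: C_cell = 5493 mAh = 5.493 Ah
C_total = 10 * 5.493 = 54.93 Ah

54.93 Ah


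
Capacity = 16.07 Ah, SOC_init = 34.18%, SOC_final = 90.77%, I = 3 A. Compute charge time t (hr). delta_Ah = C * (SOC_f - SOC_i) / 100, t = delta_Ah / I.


Step 1: dSOC = 90.77% - 34.18% = 56.59%
Step 2: delta_Ah = 16.07 * 56.59 / 100 = 9.094 Ah
Step 3: t = 9.094 / 3 = 3.031 hr

3.031 hr


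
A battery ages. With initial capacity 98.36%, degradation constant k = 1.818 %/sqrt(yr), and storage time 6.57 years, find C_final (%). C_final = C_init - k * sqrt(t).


Step 1: sqrt(6.57 yr) = 2.5632
Step 2: drop = 1.818 * 2.5632 = 4.6599
Step 3: C_final = 98.36 - 4.6599 = 93.70%

93.70%


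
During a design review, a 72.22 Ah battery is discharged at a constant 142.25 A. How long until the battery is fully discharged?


Runtime = 72.22 Ah / 142.25 A = 0.5077 hr

0.5077 hr


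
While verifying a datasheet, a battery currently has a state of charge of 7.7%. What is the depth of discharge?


DOD = 100 - SOC = 100 - 7.7 = 92.3%

92.3%


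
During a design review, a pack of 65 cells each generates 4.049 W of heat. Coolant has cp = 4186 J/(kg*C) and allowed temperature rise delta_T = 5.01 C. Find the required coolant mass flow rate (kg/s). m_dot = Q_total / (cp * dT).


Q_total = 65 * 4.049 = 263.19 W
m_dot = Q_total / (cp * dT) = 263.19 / (4186 * 5.01) = 0.01255 kg/s

0.01255 kg/s


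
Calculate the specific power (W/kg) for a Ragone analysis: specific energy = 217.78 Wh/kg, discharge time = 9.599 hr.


Specific power = 217.78 Wh/kg / 9.599 hr = 22.69 W/kg

22.69 W/kg


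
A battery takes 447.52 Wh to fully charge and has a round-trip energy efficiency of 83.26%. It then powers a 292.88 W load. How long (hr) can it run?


Step 1: E_discharge = eta/100 * E_charge = 83.26/100 * 447.52 = 372.61 Wh
Step 2: t = E_discharge / P = 372.61 / 292.88 = 1.272 hr

1.272 hr


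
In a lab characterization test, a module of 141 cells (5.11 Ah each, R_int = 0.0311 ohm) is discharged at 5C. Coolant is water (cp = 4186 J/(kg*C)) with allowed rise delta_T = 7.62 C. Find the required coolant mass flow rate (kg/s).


Step 1: I = 5 * 5.11 = 25.55 A
Step 2: Q_cell = I^2 * R = 25.55^2 * 0.0311 = 20.302 W
Step 3: Q_total = 141 * 20.302 = 2862.6 W
Step 4: m_dot = Q_total / (cp * dT) = 2862.6 / (4186 * 7.62) = 0.08974 kg/s

0.08974 kg/s


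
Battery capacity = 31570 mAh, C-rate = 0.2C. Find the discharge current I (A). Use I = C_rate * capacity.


Convert: capacity = 31570 mAh = 31.57 Ah
I = C_rate * capacity = 0.2 * 31.57 = 6.314 A

6.314 A


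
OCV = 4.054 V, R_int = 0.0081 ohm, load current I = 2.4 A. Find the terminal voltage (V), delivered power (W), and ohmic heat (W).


Step 1: V_terminal = OCV - I*R = 4.054 - 2.4 * 0.0081 = 4.0346 V
Step 2: P_out = V_terminal * I = 4.0346 * 2.4 = 9.683 W
Step 3: Q = I^2 * R = 2.4^2 * 0.0081 = 0.04666 W

V=4.0346 V, P=9.683 W, Q=0.04666 W


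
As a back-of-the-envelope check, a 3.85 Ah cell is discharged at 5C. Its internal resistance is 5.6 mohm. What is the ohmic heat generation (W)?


Convert: R = 5.6 mohm = 0.0056 ohm
Step 1: I = C_rate * capacity = 5 * 3.85 = 19.25 A
Step 2: Q = I^2 * R = 19.25^2 * 0.0056 = 370.56 * 0.0056 = 2.075 W

2.075 W


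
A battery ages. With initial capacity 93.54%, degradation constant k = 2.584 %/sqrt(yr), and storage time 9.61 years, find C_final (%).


sqrt(t) = sqrt(9.61) = 3.1
C_final = 93.54 - 2.584 * 3.1 = 85.53%

85.53%


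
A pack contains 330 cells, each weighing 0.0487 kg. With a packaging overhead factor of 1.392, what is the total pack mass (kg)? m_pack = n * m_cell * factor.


Cell mass sum = 330 * 0.0487 = 16.071 kg
With overhead 1.392: m_pack = 16.071 * 1.392 = 22.37 kg

22.37 kg


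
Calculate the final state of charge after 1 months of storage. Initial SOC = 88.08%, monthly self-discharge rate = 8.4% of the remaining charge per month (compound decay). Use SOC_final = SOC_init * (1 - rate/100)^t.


decay = (1 - 8.4/100)^1 = 0.916
SOC_final = 88.08 * 0.916 = 80.68%

80.68%


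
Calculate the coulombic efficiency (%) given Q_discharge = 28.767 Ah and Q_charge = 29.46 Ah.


Coulombic efficiency = 28.767/29.46 * 100% = 97.65%

97.65%


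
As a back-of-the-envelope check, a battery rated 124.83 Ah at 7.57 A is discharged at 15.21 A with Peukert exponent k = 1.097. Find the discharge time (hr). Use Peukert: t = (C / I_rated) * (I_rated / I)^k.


t_rated = C / I_rated = 124.83 / 7.57 = 16.49 hr
(I_rated/I)^k = (0.4977)^1.097 = 0.46513
t = t_rated * (I_rated/I)^k = 16.49 * 0.46513 = 7.670 hr

7.670 hr


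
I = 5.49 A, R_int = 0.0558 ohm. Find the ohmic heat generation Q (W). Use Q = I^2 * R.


I^2 = 30.14
Q = 30.14 * 0.0558 = 1.682 W

1.682 W


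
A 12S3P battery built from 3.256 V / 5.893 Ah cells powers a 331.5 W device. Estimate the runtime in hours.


Step 1: E_pack = Ns * V_cell * Np * C_cell = 12 * 3.256 * 3 * 5.893 = 690.75 Wh
Step 2: t = E_pack / P = 690.75 / 331.5 = 2.084 hr

2.084 hr


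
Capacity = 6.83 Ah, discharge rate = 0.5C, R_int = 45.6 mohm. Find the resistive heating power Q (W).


Convert: R = 45.6 mohm = 0.0456 ohm
Step 1: I = C_rate * capacity = 0.5 * 6.83 = 3.415 A
Step 2: Q = I^2 * R = 3.415^2 * 0.0456 = 11.662 * 0.0456 = 0.5318 W

0.5318 W


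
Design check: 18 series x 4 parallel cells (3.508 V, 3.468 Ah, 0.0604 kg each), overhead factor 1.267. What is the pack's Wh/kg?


Step 1: V_pack = 18 * 3.508 = 63.144 V
Step 2: C_pack = 4 * 3.468 = 13.872 Ah
Step 3: E_pack = V_pack * C_pack = 63.144 * 13.872 = 875.93 Wh
Step 4: m_pack = 18 * 4 * 0.0604 * 1.267 = 5.5099 kg
Step 5: ED = E_pack / m_pack = 875.93 / 5.5099 = 159.0 Wh/kg

159.0 Wh/kg


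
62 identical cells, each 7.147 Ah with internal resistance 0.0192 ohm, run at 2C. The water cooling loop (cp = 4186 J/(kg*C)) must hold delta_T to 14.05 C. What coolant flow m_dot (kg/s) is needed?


Step 1: I = 2 * 7.147 = 14.294 A
Step 2: Q_cell = I^2 * R = 14.294^2 * 0.0192 = 3.9229 W
Step 3: Q_total = 62 * 3.9229 = 243.22 W
Step 4: m_dot = Q_total / (cp * dT) = 243.22 / (4186 * 14.05) = 0.004135 kg/s

0.004135 kg/s


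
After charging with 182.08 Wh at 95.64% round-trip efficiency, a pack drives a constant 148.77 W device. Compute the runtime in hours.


Step 1: E_discharge = eta/100 * E_charge = 95.64/100 * 182.08 = 174.14 Wh
Step 2: t = E_discharge / P = 174.14 / 148.77 = 1.171 hr

1.171 hr


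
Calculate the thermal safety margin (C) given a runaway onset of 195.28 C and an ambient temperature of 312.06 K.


Convert: T_ambient = 312.06 K = 38.91 C
margin = 195.28 - 38.91 = 156.37 C

156.37 C


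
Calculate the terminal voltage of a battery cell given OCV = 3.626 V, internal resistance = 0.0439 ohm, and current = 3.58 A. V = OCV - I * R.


IR drop = 3.58 * 0.0439 = 0.15716 V
V = 3.626 - 0.15716 = 3.469 V

3.469 V


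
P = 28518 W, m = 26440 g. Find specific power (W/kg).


Convert: m = 26440 g = 26.44 kg
Specific power = 28518 W / 26.44 kg = 1079 W/kg

1079 W/kg


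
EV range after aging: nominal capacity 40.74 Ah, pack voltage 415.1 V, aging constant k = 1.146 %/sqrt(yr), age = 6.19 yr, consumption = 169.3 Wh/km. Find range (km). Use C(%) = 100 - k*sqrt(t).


Step 1: capacity retention = 100 - 1.146 * sqrt(6.19) = 100 - 1.146 * 2.488 = 97.149%
Step 2: C_now = 40.74 * 97.149/100 = 39.579 Ah
Step 3: E_pack = V * C_now = 415.1 * 39.579 = 16429 Wh
Step 4: range = E_pack / consumption = 16429 / 169.3 = 97.04 km

97.04 km


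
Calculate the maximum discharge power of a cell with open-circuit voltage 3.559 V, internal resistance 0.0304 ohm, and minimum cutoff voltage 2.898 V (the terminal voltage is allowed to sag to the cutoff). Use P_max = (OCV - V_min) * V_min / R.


dV = OCV - V_min = 0.661 V (so I_max = dV / R)
P_max = dV * V_min / R = 0.661 * 2.898 / 0.0304 = 63.01 W

63.01 W


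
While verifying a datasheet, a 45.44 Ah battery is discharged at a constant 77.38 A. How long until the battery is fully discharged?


Runtime = 45.44 Ah / 77.38 A = 0.5872 hr

0.5872 hr


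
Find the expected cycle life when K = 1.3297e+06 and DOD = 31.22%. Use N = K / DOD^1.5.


DOD^1.5 = 174.44
N = K / DOD^1.5 = 1.3297e+06 / 174.44 = 7623

7623 cycles


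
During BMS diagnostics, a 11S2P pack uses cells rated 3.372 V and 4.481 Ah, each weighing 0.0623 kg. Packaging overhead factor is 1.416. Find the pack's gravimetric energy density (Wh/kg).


Step 1: V_pack = 11 * 3.372 = 37.092 V
Step 2: C_pack = 2 * 4.481 = 8.962 Ah
Step 3: E_pack = V_pack * C_pack = 37.092 * 8.962 = 332.42 Wh
Step 4: m_pack = 11 * 2 * 0.0623 * 1.416 = 1.9408 kg
Step 5: ED = E_pack / m_pack = 332.42 / 1.9408 = 171.3 Wh/kg

171.3 Wh/kg


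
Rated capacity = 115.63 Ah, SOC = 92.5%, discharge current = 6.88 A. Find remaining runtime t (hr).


Step 1: remaining = SOC/100 * C_total = 92.5/100 * 115.63 = 106.96 Ah
Step 2: t = remaining / I = 106.96 / 6.88 = 15.55 hr

15.55 hr


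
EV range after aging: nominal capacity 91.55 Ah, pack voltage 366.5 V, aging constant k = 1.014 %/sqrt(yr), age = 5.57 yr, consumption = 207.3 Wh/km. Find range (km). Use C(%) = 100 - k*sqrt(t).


Step 1: capacity retention = 100 - 1.014 * sqrt(5.57) = 100 - 1.014 * 2.3601 = 97.607%
Step 2: C_now = 91.55 * 97.607/100 = 89.359 Ah
Step 3: E_pack = V * C_now = 366.5 * 89.359 = 32750 Wh
Step 4: range = E_pack / consumption = 32750 / 207.3 = 158.0 km

158.0 km


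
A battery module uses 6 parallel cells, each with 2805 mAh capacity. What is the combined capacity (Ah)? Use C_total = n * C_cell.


Convert: C_cell = 2805 mAh = 2.805 Ah
C_total = 6 * 2.805 = 16.83 Ah

16.83 Ah


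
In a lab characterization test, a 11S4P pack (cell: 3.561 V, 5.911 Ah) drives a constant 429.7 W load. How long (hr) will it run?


Step 1: E_pack = Ns * V_cell * Np * C_cell = 11 * 3.561 * 4 * 5.911 = 926.16 Wh
Step 2: t = E_pack / P = 926.16 / 429.7 = 2.155 hr

2.155 hr


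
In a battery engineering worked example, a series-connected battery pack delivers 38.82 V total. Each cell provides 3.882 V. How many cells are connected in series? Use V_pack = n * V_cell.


n = V_pack / V_cell = 38.82 / 3.882 = 10

10


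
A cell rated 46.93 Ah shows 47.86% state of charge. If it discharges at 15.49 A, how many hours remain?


Step 1: remaining = SOC/100 * C_total = 47.86/100 * 46.93 = 22.461 Ah
Step 2: t = remaining / I = 22.461 / 15.49 = 1.450 hr

1.450 hr


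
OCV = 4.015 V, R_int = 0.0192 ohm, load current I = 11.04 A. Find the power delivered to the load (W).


Step 1: V_terminal = OCV - I*R = 4.015 - 11.04 * 0.0192 = 3.803 V
Step 2: P_out = V_terminal * I = 3.803 * 11.04 = 41.99 W

41.99 W


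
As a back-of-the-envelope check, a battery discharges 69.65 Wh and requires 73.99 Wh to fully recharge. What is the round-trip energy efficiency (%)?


eta_e = E_dis / E_chg * 100 = 69.65 / 73.99 * 100 = 94.13%

94.13%


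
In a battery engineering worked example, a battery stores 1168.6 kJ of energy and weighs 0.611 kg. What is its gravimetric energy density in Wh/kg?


Convert: E = 1168.6 kJ = 324.61 Wh
ED = E / m = 324.61 / 0.611 = 531.3 Wh/kg

531.3 Wh/kg


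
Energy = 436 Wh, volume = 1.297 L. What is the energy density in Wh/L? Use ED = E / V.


ED = E / V = 436 / 1.297 = 336.2 Wh/L

336.2 Wh/L


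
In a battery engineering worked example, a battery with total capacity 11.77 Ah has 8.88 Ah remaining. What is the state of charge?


SOC% = 8.88 / 11.77 * 100 = 75.45%

75.45%


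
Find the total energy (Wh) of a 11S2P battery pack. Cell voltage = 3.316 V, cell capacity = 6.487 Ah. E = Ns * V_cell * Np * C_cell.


E = Ns * Vcell * Np * Ccell = 11 * 3.316 * 2 * 6.487 = 473.2 Wh

473.2 Wh


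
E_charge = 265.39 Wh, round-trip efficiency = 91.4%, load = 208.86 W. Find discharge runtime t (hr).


Step 1: E_discharge = eta/100 * E_charge = 91.4/100 * 265.39 = 242.57 Wh
Step 2: t = E_discharge / P = 242.57 / 208.86 = 1.161 hr

1.161 hr


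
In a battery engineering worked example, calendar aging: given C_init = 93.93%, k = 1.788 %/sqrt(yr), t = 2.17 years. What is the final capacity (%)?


Step 1: sqrt(2.17 yr) = 1.4731
Step 2: drop = 1.788 * 1.4731 = 2.6339
Step 3: C_final = 93.93 - 2.6339 = 91.30%

91.30%


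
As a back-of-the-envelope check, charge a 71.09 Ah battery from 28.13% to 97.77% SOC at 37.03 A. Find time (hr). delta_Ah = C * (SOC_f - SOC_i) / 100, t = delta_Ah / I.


delta_Ah = 71.09 * (97.77 - 28.13) / 100 = 49.507 Ah
t = delta_Ah / I = 49.507 / 37.03 = 1.337 hr

1.337 hr


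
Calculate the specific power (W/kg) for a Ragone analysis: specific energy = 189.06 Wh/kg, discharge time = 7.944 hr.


P_specific = E / t = 189.06 / 7.944 = 23.80 W/kg

23.80 W/kg


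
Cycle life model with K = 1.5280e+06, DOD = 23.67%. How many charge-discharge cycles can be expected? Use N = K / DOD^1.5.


DOD^1.5 = 115.16
N = K / DOD^1.5 = 1.5280e+06 / 115.16 = 13270

13270 cycles


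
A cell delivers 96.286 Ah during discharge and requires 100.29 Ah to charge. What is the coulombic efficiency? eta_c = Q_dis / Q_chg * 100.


eta_c = Q_dis / Q_chg * 100 = 96.286 / 100.29 * 100 = 96.01%

96.01%


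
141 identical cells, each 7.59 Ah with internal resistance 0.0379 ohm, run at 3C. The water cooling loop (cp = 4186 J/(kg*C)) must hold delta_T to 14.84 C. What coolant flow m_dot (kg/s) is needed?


Step 1: I = 3 * 7.59 = 22.77 A
Step 2: Q_cell = I^2 * R = 22.77^2 * 0.0379 = 19.65 W
Step 3: Q_total = 141 * 19.65 = 2770.7 W
Step 4: m_dot = Q_total / (cp * dT) = 2770.7 / (4186 * 14.84) = 0.04460 kg/s

0.04460 kg/s


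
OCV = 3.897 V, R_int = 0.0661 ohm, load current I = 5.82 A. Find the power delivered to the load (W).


Step 1: V_terminal = OCV - I*R = 3.897 - 5.82 * 0.0661 = 3.5123 V
Step 2: P_out = V_terminal * I = 3.5123 * 5.82 = 20.44 W

20.44 W


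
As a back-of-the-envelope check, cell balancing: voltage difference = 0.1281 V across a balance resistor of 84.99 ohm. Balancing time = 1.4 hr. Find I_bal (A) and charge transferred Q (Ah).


I_bal = dV / R = 0.1281 / 84.99 = 0.0015072 A
Q = I_bal * t = 0.0015072 * 1.4 = 0.002110 Ah

I=0.0015072 A, Q=0.002110 Ah


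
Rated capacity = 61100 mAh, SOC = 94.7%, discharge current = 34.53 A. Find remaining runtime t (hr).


Convert: C_total = 61100 mAh = 61.1 Ah
Step 1: remaining = SOC/100 * C_total = 94.7/100 * 61.1 = 57.862 Ah
Step 2: t = remaining / I = 57.862 / 34.53 = 1.676 hr

1.676 hr


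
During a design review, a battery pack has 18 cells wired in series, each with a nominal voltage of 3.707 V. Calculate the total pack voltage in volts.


Series voltages add: 18 * 3.707 V = 66.726 V

66.726 V


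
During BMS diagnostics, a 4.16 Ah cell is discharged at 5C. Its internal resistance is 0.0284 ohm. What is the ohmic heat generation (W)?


Step 1: I = C_rate * capacity = 5 * 4.16 = 20.8 A
Step 2: Q = I^2 * R = 20.8^2 * 0.0284 = 432.64 * 0.0284 = 12.29 W

12.29 W


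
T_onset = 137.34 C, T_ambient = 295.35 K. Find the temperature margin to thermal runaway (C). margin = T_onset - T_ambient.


Convert: T_ambient = 295.35 K = 22.2 C
margin = 137.34 - 22.2 = 115.14 C

115.14 C


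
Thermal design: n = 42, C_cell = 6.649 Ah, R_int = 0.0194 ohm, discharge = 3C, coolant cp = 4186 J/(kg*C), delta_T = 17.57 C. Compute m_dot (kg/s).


Step 1: I = 3 * 6.649 = 19.947 A
Step 2: Q_cell = I^2 * R = 19.947^2 * 0.0194 = 7.7189 W
Step 3: Q_total = 42 * 7.7189 = 324.19 W
Step 4: m_dot = Q_total / (cp * dT) = 324.19 / (4186 * 17.57) = 0.004408 kg/s

0.004408 kg/s


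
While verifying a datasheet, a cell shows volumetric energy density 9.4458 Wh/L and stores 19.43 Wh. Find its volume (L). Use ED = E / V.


V = E / ED = 19.43 / 9.4458 = 2.057 L

2.057 L


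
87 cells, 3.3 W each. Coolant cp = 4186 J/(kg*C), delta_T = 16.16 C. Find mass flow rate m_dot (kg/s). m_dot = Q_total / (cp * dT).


Step 1: Total heat Q = 87 * 3.3 W = 287.1 W
Step 2: denom = cp * dT = 4186 * 16.16 = 67646
Step 3: m_dot = 287.1 / 67646 = 0.004244 kg/s

0.004244 kg/s


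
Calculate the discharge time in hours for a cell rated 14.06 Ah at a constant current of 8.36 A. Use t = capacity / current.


t = capacity / current = 14.06 / 8.36 = 1.682 hr

1.682 hr


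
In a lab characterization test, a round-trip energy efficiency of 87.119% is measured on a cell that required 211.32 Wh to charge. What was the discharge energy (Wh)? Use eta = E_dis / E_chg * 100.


E_dis = eta/100 * E_chg = 87.119/100 * 211.32 = 184.1 Wh

184.1 Wh


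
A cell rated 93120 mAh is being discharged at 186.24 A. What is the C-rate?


Convert: capacity = 93120 mAh = 93.12 Ah
C_rate = I / capacity = 186.24 / 93.12 = 2C

2C


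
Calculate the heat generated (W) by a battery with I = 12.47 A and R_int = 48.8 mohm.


Convert: R = 48.8 mohm = 0.0488 ohm
Q = I^2 * R = 12.47^2 * 0.0488 = 7.588 W

7.588 W


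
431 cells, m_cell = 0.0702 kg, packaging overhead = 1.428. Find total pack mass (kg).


m_pack = n * m_cell * overhead = 431 * 0.0702 * 1.428 = 43.21 kg

43.21 kg


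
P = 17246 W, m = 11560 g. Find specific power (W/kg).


Convert: m = 11560 g = 11.56 kg
SP = P / m = 17246 / 11.56 = 1492 W/kg

1492 W/kg


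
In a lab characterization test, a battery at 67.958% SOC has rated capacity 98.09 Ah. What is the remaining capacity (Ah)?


remaining = SOC / 100 * total = 67.958 / 100 * 98.09 = 66.66 Ah

66.66 Ah


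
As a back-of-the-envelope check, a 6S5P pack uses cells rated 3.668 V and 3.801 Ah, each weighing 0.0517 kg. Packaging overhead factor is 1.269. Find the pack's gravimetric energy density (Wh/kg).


Step 1: V_pack = 6 * 3.668 = 22.008 V
Step 2: C_pack = 5 * 3.801 = 19.005 Ah
Step 3: E_pack = V_pack * C_pack = 22.008 * 19.005 = 418.26 Wh
Step 4: m_pack = 6 * 5 * 0.0517 * 1.269 = 1.9682 kg
Step 5: ED = E_pack / m_pack = 418.26 / 1.9682 = 212.5 Wh/kg

212.5 Wh/kg


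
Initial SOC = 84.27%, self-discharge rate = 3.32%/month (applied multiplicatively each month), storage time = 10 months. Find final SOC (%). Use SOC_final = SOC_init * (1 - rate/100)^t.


Monthly retention factor = 1 - 3.32/100 = 0.9668
Over 10 months: factor^10 = 0.71345
SOC_final = 84.27 * 0.71345 = 60.12%

60.12%
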